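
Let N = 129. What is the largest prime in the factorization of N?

129 = 3 · 43
43 is prime.
So 129 = 3 · 43; the largest prime factor is 43.

43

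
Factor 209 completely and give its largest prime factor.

19

209 = 11 · 19
19 is prime.
So 209 = 11 · 19; the largest prime factor is 19.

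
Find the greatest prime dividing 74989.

59

74989 = 31 · 2419
2419 = 41 · 59
59 is prime.
So 74989 = 31 · 41 · 59; the largest prime factor is 59.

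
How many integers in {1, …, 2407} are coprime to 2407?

2296

Factor: 2407 = 29 · 83.
φ(2407) = (29−1) · (83−1) = 28 · 82 = 2296.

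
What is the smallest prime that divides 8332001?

73

8332001 is odd.
Digit sum 17, not divisible by 3.
Ends in 1: not divisible by 5.
7: 8332001 = 7·1190285 + 6
11: 8332001 = 11·757454 + 7
13: 8332001 = 13·640923 + 2
17: 8332001 = 17·490117 + 12
19: 8332001 = 19·438526 + 7
23: 8332001 = 23·362260 + 21
29: 8332001 = 29·287310 + 11
31: 8332001 = 31·268774 + 7
37: 8332001 = 37·225189 + 8
41: 8332001 = 41·203219 + 22
43: 8332001 = 43·193767 + 20
47: 8332001 = 47·177276 + 29
53: 8332001 = 53·157207 + 30
59: 8332001 = 59·141220 + 21
61: 8332001 = 61·136590 + 11
67: 8332001 = 67·124358 + 15
71: 8332001 = 71·117352 + 9
73: 8332001 = 73·114137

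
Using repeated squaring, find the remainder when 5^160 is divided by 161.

5^1 ≡ 5 (mod 161)
5^2 ≡ 5^2 = 25 ≡ 25 (mod 161)
5^4 ≡ 25^2 = 625 ≡ 142 (mod 161)
5^8 ≡ 142^2 = 20164 ≡ 39 (mod 161)
5^16 ≡ 39^2 = 1521 ≡ 72 (mod 161)
5^32 ≡ 72^2 = 5184 ≡ 32 (mod 161)
5^64 ≡ 32^2 = 1024 ≡ 58 (mod 161)
5^128 ≡ 58^2 = 3364 ≡ 144 (mod 161)
160 = 128 + 32 in binary powers of 2.
So 5^160 ≡ 144 · 32 ≡ 100 (mod 161).
Since 100 ≠ 1, base 5 is a Fermat witness: 161 is composite.

100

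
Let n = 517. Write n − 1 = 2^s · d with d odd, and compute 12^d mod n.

517 − 1 = 516 = 2^2 · 129, so d = 129.
12^1 ≡ 12 (mod 517)
12^2 ≡ 12^2 = 144 ≡ 144 (mod 517)
12^4 ≡ 144^2 = 20736 ≡ 56 (mod 517)
12^8 ≡ 56^2 = 3136 ≡ 34 (mod 517)
12^16 ≡ 34^2 = 1156 ≡ 122 (mod 517)
12^32 ≡ 122^2 = 14884 ≡ 408 (mod 517)
12^64 ≡ 408^2 = 166464 ≡ 507 (mod 517)
12^128 ≡ 507^2 = 257049 ≡ 100 (mod 517)
129 = 128 + 1 in binary powers of 2.
So 12^129 ≡ 100 · 12 ≡ 166 (mod 517).
Squaring chain: 166 → 155; never reaches −1, so base 12 is a Miller–Rabin witness that 517 is composite.

166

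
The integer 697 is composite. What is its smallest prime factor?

17

697 is odd.
Digit sum 22, not divisible by 3.
Ends in 7: not divisible by 5.
7: 697 = 7·99 + 4
11: 697 = 11·63 + 4
13: 697 = 13·53 + 8
17: 697 = 17·41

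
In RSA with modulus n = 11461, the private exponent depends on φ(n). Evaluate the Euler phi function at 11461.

Factor: 11461 = 73 · 157.
φ(11461) = (73−1) · (157−1) = 72 · 156 = 11232.

11232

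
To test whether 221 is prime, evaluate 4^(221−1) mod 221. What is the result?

4^1 ≡ 4 (mod 221)
4^2 ≡ 4^2 = 16 ≡ 16 (mod 221)
4^4 ≡ 16^2 = 256 ≡ 35 (mod 221)
4^8 ≡ 35^2 = 1225 ≡ 120 (mod 221)
4^16 ≡ 120^2 = 14400 ≡ 35 (mod 221)
4^32 ≡ 35^2 = 1225 ≡ 120 (mod 221)
4^64 ≡ 120^2 = 14400 ≡ 35 (mod 221)
4^128 ≡ 35^2 = 1225 ≡ 120 (mod 221)
220 = 128 + 64 + 16 + 8 + 4 in binary powers of 2.
So 4^220 ≡ 120 · 35 · 35 · 120 · 35 ≡ 35 (mod 221).
Since 35 ≠ 1, base 4 is a Fermat witness: 221 is composite.

35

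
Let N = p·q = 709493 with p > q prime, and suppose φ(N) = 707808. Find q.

809

φ(n) = (p−1)(q−1) = n − (p+q) + 1, so p + q = 709493 − 707808 + 1 = 1686.
p and q are the roots of t² − 1686t + 709493 = 0.
Discriminant: 1686² − 4·709493 = 2842596 − 2837972 = 4624; √4624 = 68.
q = (1686 − 68)/2 = 809, p = (1686 + 68)/2 = 877.
Check: 809 · 877 = 709493.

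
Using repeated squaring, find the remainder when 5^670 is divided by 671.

562

5^1 ≡ 5 (mod 671)
5^2 ≡ 5^2 = 25 ≡ 25 (mod 671)
5^4 ≡ 25^2 = 625 ≡ 625 (mod 671)
5^8 ≡ 625^2 = 390625 ≡ 103 (mod 671)
5^16 ≡ 103^2 = 10609 ≡ 544 (mod 671)
5^32 ≡ 544^2 = 295936 ≡ 25 (mod 671)
5^64 ≡ 25^2 = 625 ≡ 625 (mod 671)
5^128 ≡ 625^2 = 390625 ≡ 103 (mod 671)
5^256 ≡ 103^2 = 10609 ≡ 544 (mod 671)
5^512 ≡ 544^2 = 295936 ≡ 25 (mod 671)
670 = 512 + 128 + 16 + 8 + 4 + 2 in binary powers of 2.
So 5^670 ≡ 25 · 103 · 544 · 103 · 625 · 25 ≡ 562 (mod 671).
Since 562 ≠ 1, base 5 is a Fermat witness: 671 is composite.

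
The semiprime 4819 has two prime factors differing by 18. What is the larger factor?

Since p = q + 18, we have 4819 = q(q + 18), so q² + 18q − 4819 = 0.
Discriminant: 18² + 4·4819 = 324 + 19276 = 19600; √19600 = 140.
q = (−18 + 140)/2 = 61, and p = q + 18 = 79.
Check: 61 · 79 = 4819.

79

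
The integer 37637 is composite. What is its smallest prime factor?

61

37637 is odd.
Digit sum 26, not divisible by 3.
Ends in 7: not divisible by 5.
7: 37637 = 7·5376 + 5
11: 37637 = 11·3421 + 6
13: 37637 = 13·2895 + 2
17: 37637 = 17·2213 + 16
19: 37637 = 19·1980 + 17
23: 37637 = 23·1636 + 9
29: 37637 = 29·1297 + 24
31: 37637 = 31·1214 + 3
37: 37637 = 37·1017 + 8
41: 37637 = 41·917 + 40
43: 37637 = 43·875 + 12
47: 37637 = 47·800 + 37
53: 37637 = 53·710 + 7
59: 37637 = 59·637 + 54
61: 37637 = 61·617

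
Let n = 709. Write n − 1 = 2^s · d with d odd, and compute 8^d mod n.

613

709 − 1 = 708 = 2^2 · 177, so d = 177.
8^1 ≡ 8 (mod 709)
8^2 ≡ 8^2 = 64 ≡ 64 (mod 709)
8^4 ≡ 64^2 = 4096 ≡ 551 (mod 709)
8^8 ≡ 551^2 = 303601 ≡ 149 (mod 709)
8^16 ≡ 149^2 = 22201 ≡ 222 (mod 709)
8^32 ≡ 222^2 = 49284 ≡ 363 (mod 709)
8^64 ≡ 363^2 = 131769 ≡ 604 (mod 709)
8^128 ≡ 604^2 = 364816 ≡ 390 (mod 709)
177 = 128 + 32 + 16 + 1 in binary powers of 2.
So 8^177 ≡ 390 · 363 · 222 · 8 ≡ 613 (mod 709).
Squaring chain: 613 → 708; reaches −1, so base 8 does not prove 709 composite.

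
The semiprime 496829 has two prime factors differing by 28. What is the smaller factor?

Since p = q + 28, we have 496829 = q(q + 28), so q² + 28q − 496829 = 0.
Discriminant: 28² + 4·496829 = 784 + 1987316 = 1988100; √1988100 = 1410.
q = (−28 + 1410)/2 = 691, and p = q + 28 = 719.
Check: 691 · 719 = 496829.

691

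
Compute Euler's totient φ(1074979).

Factor: 1074979 = 41 · 157 · 167.
φ(1074979) = (41−1) · (157−1) · (167−1) = 40 · 156 · 166 = 1035840.

1035840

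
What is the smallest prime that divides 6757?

29

6757 is odd.
Digit sum 25, not divisible by 3.
Ends in 7: not divisible by 5.
7: 6757 = 7·965 + 2
11: 6757 = 11·614 + 3
13: 6757 = 13·519 + 10
17: 6757 = 17·397 + 8
19: 6757 = 19·355 + 12
23: 6757 = 23·293 + 18
29: 6757 = 29·233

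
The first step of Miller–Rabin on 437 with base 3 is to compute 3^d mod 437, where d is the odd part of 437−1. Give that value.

437 − 1 = 436 = 2^2 · 109, so d = 109.
3^1 ≡ 3 (mod 437)
3^2 ≡ 3^2 = 9 ≡ 9 (mod 437)
3^4 ≡ 9^2 = 81 ≡ 81 (mod 437)
3^8 ≡ 81^2 = 6561 ≡ 6 (mod 437)
3^16 ≡ 6^2 = 36 ≡ 36 (mod 437)
3^32 ≡ 36^2 = 1296 ≡ 422 (mod 437)
3^64 ≡ 422^2 = 178084 ≡ 225 (mod 437)
109 = 64 + 32 + 8 + 4 + 1 in binary powers of 2.
So 3^109 ≡ 225 · 422 · 6 · 81 · 3 ≡ 307 (mod 437).
Squaring chain: 307 → 294; never reaches −1, so base 3 is a Miller–Rabin witness that 437 is composite.

307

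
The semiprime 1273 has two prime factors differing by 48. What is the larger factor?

Since p = q + 48, we have 1273 = q(q + 48), so q² + 48q − 1273 = 0.
Discriminant: 48² + 4·1273 = 2304 + 5092 = 7396; √7396 = 86.
q = (−48 + 86)/2 = 19, and p = q + 48 = 67.
Check: 19 · 67 = 1273.

67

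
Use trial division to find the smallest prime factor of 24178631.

24178631 is odd.
Digit sum 32, not divisible by 3.
Ends in 1: not divisible by 5.
7: 24178631 = 7·3454090 + 1
11: 24178631 = 11·2198057 + 4
13: 24178631 = 13·1859894 + 9
17: 24178631 = 17·1422272 + 7
19: 24178631 = 19·1272559 + 10
23: 24178631 = 23·1051244 + 19
29: 24178631 = 29·833745 + 26
31: 24178631 = 31·779955 + 26
37: 24178631 = 37·653476 + 19
41: 24178631 = 41·589722 + 29
43: 24178631 = 43·562293 + 32
47: 24178631 = 47·514438 + 45
53: 24178631 = 53·456200 + 31
59: 24178631 = 59·409807 + 18
61: 24178631 = 61·396371

61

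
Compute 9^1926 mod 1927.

9^1 ≡ 9 (mod 1927)
9^2 ≡ 9^2 = 81 ≡ 81 (mod 1927)
9^4 ≡ 81^2 = 6561 ≡ 780 (mod 1927)
9^8 ≡ 780^2 = 608400 ≡ 1395 (mod 1927)
9^16 ≡ 1395^2 = 1946025 ≡ 1682 (mod 1927)
9^32 ≡ 1682^2 = 2829124 ≡ 288 (mod 1927)
9^64 ≡ 288^2 = 82944 ≡ 83 (mod 1927)
9^128 ≡ 83^2 = 6889 ≡ 1108 (mod 1927)
9^256 ≡ 1108^2 = 1227664 ≡ 165 (mod 1927)
9^512 ≡ 165^2 = 27225 ≡ 247 (mod 1927)
9^1024 ≡ 247^2 = 61009 ≡ 1272 (mod 1927)
1926 = 1024 + 512 + 256 + 128 + 4 + 2 in binary powers of 2.
So 9^1926 ≡ 1272 · 247 · 165 · 1108 · 780 · 81 ≡ 286 (mod 1927).
Since 286 ≠ 1, base 9 is a Fermat witness: 1927 is composite.

286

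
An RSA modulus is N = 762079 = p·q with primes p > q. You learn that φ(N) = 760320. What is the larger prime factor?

φ(n) = (p−1)(q−1) = n − (p+q) + 1, so p + q = 762079 − 760320 + 1 = 1760.
p and q are the roots of t² − 1760t + 762079 = 0.
Discriminant: 1760² − 4·762079 = 3097600 − 3048316 = 49284; √49284 = 222.
q = (1760 − 222)/2 = 769, p = (1760 + 222)/2 = 991.
Check: 769 · 991 = 762079.

991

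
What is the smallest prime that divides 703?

703 is odd.
Digit sum 10, not divisible by 3.
Ends in 3: not divisible by 5.
7: 703 = 7·100 + 3
11: 703 = 11·63 + 10
13: 703 = 13·54 + 1
17: 703 = 17·41 + 6
19: 703 = 19·37

19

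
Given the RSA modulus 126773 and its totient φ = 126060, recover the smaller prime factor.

331

φ(n) = (p−1)(q−1) = n − (p+q) + 1, so p + q = 126773 − 126060 + 1 = 714.
p and q are the roots of t² − 714t + 126773 = 0.
Discriminant: 714² − 4·126773 = 509796 − 507092 = 2704; √2704 = 52.
q = (714 − 52)/2 = 331, p = (714 + 52)/2 = 383.
Check: 331 · 383 = 126773.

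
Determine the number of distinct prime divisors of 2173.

2173 = 41 · 53
2173 = 41 · 53, which has 2 distinct prime factors.

2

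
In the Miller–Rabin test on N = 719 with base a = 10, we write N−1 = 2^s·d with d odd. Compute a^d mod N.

1

719 − 1 = 718 = 2^1 · 359, so d = 359.
10^1 ≡ 10 (mod 719)
10^2 ≡ 10^2 = 100 ≡ 100 (mod 719)
10^4 ≡ 100^2 = 10000 ≡ 653 (mod 719)
10^8 ≡ 653^2 = 426409 ≡ 42 (mod 719)
10^16 ≡ 42^2 = 1764 ≡ 326 (mod 719)
10^32 ≡ 326^2 = 106276 ≡ 583 (mod 719)
10^64 ≡ 583^2 = 339889 ≡ 521 (mod 719)
10^128 ≡ 521^2 = 271441 ≡ 378 (mod 719)
10^256 ≡ 378^2 = 142884 ≡ 522 (mod 719)
359 = 256 + 64 + 32 + 4 + 2 + 1 in binary powers of 2.
So 10^359 ≡ 522 · 521 · 583 · 653 · 100 · 10 ≡ 1 (mod 719).
Since 10^d ≡ 1 (mod 719), base 10 does not prove 719 composite.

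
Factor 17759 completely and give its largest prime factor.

59

17759 = 7 · 2537
2537 = 43 · 59
59 is prime.
So 17759 = 7 · 43 · 59; the largest prime factor is 59.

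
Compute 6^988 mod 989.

522

6^1 ≡ 6 (mod 989)
6^2 ≡ 6^2 = 36 ≡ 36 (mod 989)
6^4 ≡ 36^2 = 1296 ≡ 307 (mod 989)
6^8 ≡ 307^2 = 94249 ≡ 294 (mod 989)
6^16 ≡ 294^2 = 86436 ≡ 393 (mod 989)
6^32 ≡ 393^2 = 154449 ≡ 165 (mod 989)
6^64 ≡ 165^2 = 27225 ≡ 522 (mod 989)
6^128 ≡ 522^2 = 272484 ≡ 509 (mod 989)
6^256 ≡ 509^2 = 259081 ≡ 952 (mod 989)
6^512 ≡ 952^2 = 906304 ≡ 380 (mod 989)
988 = 512 + 256 + 128 + 64 + 16 + 8 + 4 in binary powers of 2.
So 6^988 ≡ 380 · 952 · 509 · 522 · 393 · 294 · 307 ≡ 522 (mod 989).
Since 522 ≠ 1, base 6 is a Fermat witness: 989 is composite.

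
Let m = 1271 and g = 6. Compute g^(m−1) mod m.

6^1 ≡ 6 (mod 1271)
6^2 ≡ 6^2 = 36 ≡ 36 (mod 1271)
6^4 ≡ 36^2 = 1296 ≡ 25 (mod 1271)
6^8 ≡ 25^2 = 625 ≡ 625 (mod 1271)
6^16 ≡ 625^2 = 390625 ≡ 428 (mod 1271)
6^32 ≡ 428^2 = 183184 ≡ 160 (mod 1271)
6^64 ≡ 160^2 = 25600 ≡ 180 (mod 1271)
6^128 ≡ 180^2 = 32400 ≡ 625 (mod 1271)
6^256 ≡ 625^2 = 390625 ≡ 428 (mod 1271)
6^512 ≡ 428^2 = 183184 ≡ 160 (mod 1271)
6^1024 ≡ 160^2 = 25600 ≡ 180 (mod 1271)
1270 = 1024 + 128 + 64 + 32 + 16 + 4 + 2 in binary powers of 2.
So 6^1270 ≡ 180 · 625 · 180 · 160 · 428 · 25 · 36 ≡ 583 (mod 1271).
Since 583 ≠ 1, base 6 is a Fermat witness: 1271 is composite.

583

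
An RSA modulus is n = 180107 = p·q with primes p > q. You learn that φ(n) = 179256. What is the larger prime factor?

463

φ(n) = (p−1)(q−1) = n − (p+q) + 1, so p + q = 180107 − 179256 + 1 = 852.
p and q are the roots of t² − 852t + 180107 = 0.
Discriminant: 852² − 4·180107 = 725904 − 720428 = 5476; √5476 = 74.
q = (852 − 74)/2 = 389, p = (852 + 74)/2 = 463.
Check: 389 · 463 = 180107.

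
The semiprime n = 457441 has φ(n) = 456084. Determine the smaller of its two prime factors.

619

φ(n) = (p−1)(q−1) = n − (p+q) + 1, so p + q = 457441 − 456084 + 1 = 1358.
p and q are the roots of t² − 1358t + 457441 = 0.
Discriminant: 1358² − 4·457441 = 1844164 − 1829764 = 14400; √14400 = 120.
q = (1358 − 120)/2 = 619, p = (1358 + 120)/2 = 739.
Check: 619 · 739 = 457441.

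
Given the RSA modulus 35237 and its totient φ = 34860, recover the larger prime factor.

φ(n) = (p−1)(q−1) = n − (p+q) + 1, so p + q = 35237 − 34860 + 1 = 378.
p and q are the roots of t² − 378t + 35237 = 0.
Discriminant: 378² − 4·35237 = 142884 − 140948 = 1936; √1936 = 44.
q = (378 − 44)/2 = 167, p = (378 + 44)/2 = 211.
Check: 167 · 211 = 35237.

211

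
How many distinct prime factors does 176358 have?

176358 = 2 · 88179
88179 = 3 · 29393
29393 = 7 · 4199
4199 = 13 · 323
323 = 17 · 19
176358 = 2 · 3 · 7 · 13 · 17 · 19, which has 6 distinct prime factors.

6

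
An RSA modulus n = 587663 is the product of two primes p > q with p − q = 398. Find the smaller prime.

Since p = q + 398, we have 587663 = q(q + 398), so q² + 398q − 587663 = 0.
Discriminant: 398² + 4·587663 = 158404 + 2350652 = 2509056; √2509056 = 1584.
q = (−398 + 1584)/2 = 593, and p = q + 398 = 991.
Check: 593 · 991 = 587663.

593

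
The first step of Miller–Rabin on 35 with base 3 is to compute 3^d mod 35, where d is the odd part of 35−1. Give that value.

33

35 − 1 = 34 = 2^1 · 17, so d = 17.
3^1 ≡ 3 (mod 35)
3^2 ≡ 3^2 = 9 ≡ 9 (mod 35)
3^4 ≡ 9^2 = 81 ≡ 11 (mod 35)
3^8 ≡ 11^2 = 121 ≡ 16 (mod 35)
3^16 ≡ 16^2 = 256 ≡ 11 (mod 35)
17 = 16 + 1 in binary powers of 2.
So 3^17 ≡ 11 · 3 ≡ 33 (mod 35).
Squaring chain: 33; never reaches −1, so base 3 is a Miller–Rabin witness that 35 is composite.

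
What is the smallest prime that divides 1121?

19

1121 is odd.
Digit sum 5, not divisible by 3.
Ends in 1: not divisible by 5.
7: 1121 = 7·160 + 1
11: 1121 = 11·101 + 10
13: 1121 = 13·86 + 3
17: 1121 = 17·65 + 16
19: 1121 = 19·59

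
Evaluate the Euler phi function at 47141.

42688

Factor: 47141 = 17 · 47 · 59.
φ(47141) = (17−1) · (47−1) · (59−1) = 16 · 46 · 58 = 42688.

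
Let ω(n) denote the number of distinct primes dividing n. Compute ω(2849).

2849 = 7 · 407
407 = 11 · 37
2849 = 7 · 11 · 37, which has 3 distinct prime factors.

3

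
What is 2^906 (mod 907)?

2^1 ≡ 2 (mod 907)
2^2 ≡ 2^2 = 4 ≡ 4 (mod 907)
2^4 ≡ 4^2 = 16 ≡ 16 (mod 907)
2^8 ≡ 16^2 = 256 ≡ 256 (mod 907)
2^16 ≡ 256^2 = 65536 ≡ 232 (mod 907)
2^32 ≡ 232^2 = 53824 ≡ 311 (mod 907)
2^64 ≡ 311^2 = 96721 ≡ 579 (mod 907)
2^128 ≡ 579^2 = 335241 ≡ 558 (mod 907)
2^256 ≡ 558^2 = 311364 ≡ 263 (mod 907)
2^512 ≡ 263^2 = 69169 ≡ 237 (mod 907)
906 = 512 + 256 + 128 + 8 + 2 in binary powers of 2.
So 2^906 ≡ 237 · 263 · 558 · 256 · 4 ≡ 1 (mod 907).
Since the result is 1, base 2 gives no evidence that 907 is composite.

1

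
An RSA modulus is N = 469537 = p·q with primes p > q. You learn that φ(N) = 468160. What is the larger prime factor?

φ(n) = (p−1)(q−1) = n − (p+q) + 1, so p + q = 469537 − 468160 + 1 = 1378.
p and q are the roots of t² − 1378t + 469537 = 0.
Discriminant: 1378² − 4·469537 = 1898884 − 1878148 = 20736; √20736 = 144.
q = (1378 − 144)/2 = 617, p = (1378 + 144)/2 = 761.
Check: 617 · 761 = 469537.

761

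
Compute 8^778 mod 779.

353

8^1 ≡ 8 (mod 779)
8^2 ≡ 8^2 = 64 ≡ 64 (mod 779)
8^4 ≡ 64^2 = 4096 ≡ 201 (mod 779)
8^8 ≡ 201^2 = 40401 ≡ 672 (mod 779)
8^16 ≡ 672^2 = 451584 ≡ 543 (mod 779)
8^32 ≡ 543^2 = 294849 ≡ 387 (mod 779)
8^64 ≡ 387^2 = 149769 ≡ 201 (mod 779)
8^128 ≡ 201^2 = 40401 ≡ 672 (mod 779)
8^256 ≡ 672^2 = 451584 ≡ 543 (mod 779)
8^512 ≡ 543^2 = 294849 ≡ 387 (mod 779)
778 = 512 + 256 + 8 + 2 in binary powers of 2.
So 8^778 ≡ 387 · 543 · 672 · 64 ≡ 353 (mod 779).
Since 353 ≠ 1, base 8 is a Fermat witness: 779 is composite.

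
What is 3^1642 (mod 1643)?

3^1 ≡ 3 (mod 1643)
3^2 ≡ 3^2 = 9 ≡ 9 (mod 1643)
3^4 ≡ 9^2 = 81 ≡ 81 (mod 1643)
3^8 ≡ 81^2 = 6561 ≡ 1632 (mod 1643)
3^16 ≡ 1632^2 = 2663424 ≡ 121 (mod 1643)
3^32 ≡ 121^2 = 14641 ≡ 1497 (mod 1643)
3^64 ≡ 1497^2 = 2241009 ≡ 1600 (mod 1643)
3^128 ≡ 1600^2 = 2560000 ≡ 206 (mod 1643)
3^256 ≡ 206^2 = 42436 ≡ 1361 (mod 1643)
3^512 ≡ 1361^2 = 1852321 ≡ 660 (mod 1643)
3^1024 ≡ 660^2 = 435600 ≡ 205 (mod 1643)
1642 = 1024 + 512 + 64 + 32 + 8 + 2 in binary powers of 2.
So 3^1642 ≡ 205 · 660 · 1600 · 1497 · 1632 · 9 ≡ 820 (mod 1643).
Since 820 ≠ 1, base 3 is a Fermat witness: 1643 is composite.

820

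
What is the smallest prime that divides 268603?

268603 is odd.
Digit sum 25, not divisible by 3.
Ends in 3: not divisible by 5.
7: 268603 = 7·38371 + 6
11: 268603 = 11·24418 + 5
13: 268603 = 13·20661 + 10
17: 268603 = 17·15800 + 3
19: 268603 = 19·14137

19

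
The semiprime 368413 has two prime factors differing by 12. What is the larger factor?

Since p = q + 12, we have 368413 = q(q + 12), so q² + 12q − 368413 = 0.
Discriminant: 12² + 4·368413 = 144 + 1473652 = 1473796; √1473796 = 1214.
q = (−12 + 1214)/2 = 601, and p = q + 12 = 613.
Check: 601 · 613 = 368413.

613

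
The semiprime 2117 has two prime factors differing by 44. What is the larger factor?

73

Since p = q + 44, we have 2117 = q(q + 44), so q² + 44q − 2117 = 0.
Discriminant: 44² + 4·2117 = 1936 + 8468 = 10404; √10404 = 102.
q = (−44 + 102)/2 = 29, and p = q + 44 = 73.
Check: 29 · 73 = 2117.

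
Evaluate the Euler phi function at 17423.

Factor: 17423 = 7 · 19 · 131.
φ(17423) = (7−1) · (19−1) · (131−1) = 6 · 18 · 130 = 14040.

14040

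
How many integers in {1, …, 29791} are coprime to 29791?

Factor: 29791 = 31^3.
φ(29791) = 31^2·(31−1) = 28830.

28830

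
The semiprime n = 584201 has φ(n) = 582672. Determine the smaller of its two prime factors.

733

φ(n) = (p−1)(q−1) = n − (p+q) + 1, so p + q = 584201 − 582672 + 1 = 1530.
p and q are the roots of t² − 1530t + 584201 = 0.
Discriminant: 1530² − 4·584201 = 2340900 − 2336804 = 4096; √4096 = 64.
q = (1530 − 64)/2 = 733, p = (1530 + 64)/2 = 797.
Check: 733 · 797 = 584201.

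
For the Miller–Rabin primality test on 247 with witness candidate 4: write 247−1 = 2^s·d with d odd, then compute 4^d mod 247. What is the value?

220

247 − 1 = 246 = 2^1 · 123, so d = 123.
4^1 ≡ 4 (mod 247)
4^2 ≡ 4^2 = 16 ≡ 16 (mod 247)
4^4 ≡ 16^2 = 256 ≡ 9 (mod 247)
4^8 ≡ 9^2 = 81 ≡ 81 (mod 247)
4^16 ≡ 81^2 = 6561 ≡ 139 (mod 247)
4^32 ≡ 139^2 = 19321 ≡ 55 (mod 247)
4^64 ≡ 55^2 = 3025 ≡ 61 (mod 247)
123 = 64 + 32 + 16 + 8 + 2 + 1 in binary powers of 2.
So 4^123 ≡ 61 · 55 · 139 · 81 · 16 · 4 ≡ 220 (mod 247).
Squaring chain: 220; never reaches −1, so base 4 is a Miller–Rabin witness that 247 is composite.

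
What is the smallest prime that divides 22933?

22933 is odd.
Digit sum 19, not divisible by 3.
Ends in 3: not divisible by 5.
7: 22933 = 7·3276 + 1
11: 22933 = 11·2084 + 9
13: 22933 = 13·1764 + 1
17: 22933 = 17·1349

17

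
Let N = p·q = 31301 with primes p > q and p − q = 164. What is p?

277

Since p = q + 164, we have 31301 = q(q + 164), so q² + 164q − 31301 = 0.
Discriminant: 164² + 4·31301 = 26896 + 125204 = 152100; √152100 = 390.
q = (−164 + 390)/2 = 113, and p = q + 164 = 277.
Check: 113 · 277 = 31301.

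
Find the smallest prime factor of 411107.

411107 is odd.
Digit sum 14, not divisible by 3.
Ends in 7: not divisible by 5.
7: 411107 = 7·58729 + 4
11: 411107 = 11·37373 + 4
13: 411107 = 13·31623 + 8
17: 411107 = 17·24182 + 13
19: 411107 = 19·21637 + 4
23: 411107 = 23·17874 + 5
29: 411107 = 29·14176 + 3
31: 411107 = 31·13261 + 16
37: 411107 = 37·11111

37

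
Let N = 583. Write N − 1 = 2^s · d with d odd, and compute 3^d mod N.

234

583 − 1 = 582 = 2^1 · 291, so d = 291.
3^1 ≡ 3 (mod 583)
3^2 ≡ 3^2 = 9 ≡ 9 (mod 583)
3^4 ≡ 9^2 = 81 ≡ 81 (mod 583)
3^8 ≡ 81^2 = 6561 ≡ 148 (mod 583)
3^16 ≡ 148^2 = 21904 ≡ 333 (mod 583)
3^32 ≡ 333^2 = 110889 ≡ 119 (mod 583)
3^64 ≡ 119^2 = 14161 ≡ 169 (mod 583)
3^128 ≡ 169^2 = 28561 ≡ 577 (mod 583)
3^256 ≡ 577^2 = 332929 ≡ 36 (mod 583)
291 = 256 + 32 + 2 + 1 in binary powers of 2.
So 3^291 ≡ 36 · 119 · 9 · 3 ≡ 234 (mod 583).
Squaring chain: 234; never reaches −1, so base 3 is a Miller–Rabin witness that 583 is composite.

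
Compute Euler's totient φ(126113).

114048

Factor: 126113 = 13 · 89 · 109.
φ(126113) = (13−1) · (89−1) · (109−1) = 12 · 88 · 108 = 114048.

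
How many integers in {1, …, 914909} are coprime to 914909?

885600

Factor: 914909 = 73 · 83 · 151.
φ(914909) = (73−1) · (83−1) · (151−1) = 72 · 82 · 150 = 885600.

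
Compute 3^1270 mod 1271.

893

3^1 ≡ 3 (mod 1271)
3^2 ≡ 3^2 = 9 ≡ 9 (mod 1271)
3^4 ≡ 9^2 = 81 ≡ 81 (mod 1271)
3^8 ≡ 81^2 = 6561 ≡ 206 (mod 1271)
3^16 ≡ 206^2 = 42436 ≡ 493 (mod 1271)
3^32 ≡ 493^2 = 243049 ≡ 288 (mod 1271)
3^64 ≡ 288^2 = 82944 ≡ 329 (mod 1271)
3^128 ≡ 329^2 = 108241 ≡ 206 (mod 1271)
3^256 ≡ 206^2 = 42436 ≡ 493 (mod 1271)
3^512 ≡ 493^2 = 243049 ≡ 288 (mod 1271)
3^1024 ≡ 288^2 = 82944 ≡ 329 (mod 1271)
1270 = 1024 + 128 + 64 + 32 + 16 + 4 + 2 in binary powers of 2.
So 3^1270 ≡ 329 · 206 · 329 · 288 · 493 · 81 · 9 ≡ 893 (mod 1271).
Since 893 ≠ 1, base 3 is a Fermat witness: 1271 is composite.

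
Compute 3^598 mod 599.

1

3^1 ≡ 3 (mod 599)
3^2 ≡ 3^2 = 9 ≡ 9 (mod 599)
3^4 ≡ 9^2 = 81 ≡ 81 (mod 599)
3^8 ≡ 81^2 = 6561 ≡ 571 (mod 599)
3^16 ≡ 571^2 = 326041 ≡ 185 (mod 599)
3^32 ≡ 185^2 = 34225 ≡ 82 (mod 599)
3^64 ≡ 82^2 = 6724 ≡ 135 (mod 599)
3^128 ≡ 135^2 = 18225 ≡ 255 (mod 599)
3^256 ≡ 255^2 = 65025 ≡ 333 (mod 599)
3^512 ≡ 333^2 = 110889 ≡ 74 (mod 599)
598 = 512 + 64 + 16 + 4 + 2 in binary powers of 2.
So 3^598 ≡ 74 · 135 · 185 · 81 · 9 ≡ 1 (mod 599).
Since the result is 1, base 3 gives no evidence that 599 is composite.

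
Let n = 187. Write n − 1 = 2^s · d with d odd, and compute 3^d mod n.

148

187 − 1 = 186 = 2^1 · 93, so d = 93.
3^1 ≡ 3 (mod 187)
3^2 ≡ 3^2 = 9 ≡ 9 (mod 187)
3^4 ≡ 9^2 = 81 ≡ 81 (mod 187)
3^8 ≡ 81^2 = 6561 ≡ 16 (mod 187)
3^16 ≡ 16^2 = 256 ≡ 69 (mod 187)
3^32 ≡ 69^2 = 4761 ≡ 86 (mod 187)
3^64 ≡ 86^2 = 7396 ≡ 103 (mod 187)
93 = 64 + 16 + 8 + 4 + 1 in binary powers of 2.
So 3^93 ≡ 103 · 69 · 16 · 81 · 3 ≡ 148 (mod 187).
Squaring chain: 148; never reaches −1, so base 3 is a Miller–Rabin witness that 187 is composite.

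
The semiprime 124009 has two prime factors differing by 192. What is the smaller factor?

269

Since p = q + 192, we have 124009 = q(q + 192), so q² + 192q − 124009 = 0.
Discriminant: 192² + 4·124009 = 36864 + 496036 = 532900; √532900 = 730.
q = (−192 + 730)/2 = 269, and p = q + 192 = 461.
Check: 269 · 461 = 124009.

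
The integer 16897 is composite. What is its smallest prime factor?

61

16897 is odd.
Digit sum 31, not divisible by 3.
Ends in 7: not divisible by 5.
7: 16897 = 7·2413 + 6
11: 16897 = 11·1536 + 1
13: 16897 = 13·1299 + 10
17: 16897 = 17·993 + 16
19: 16897 = 19·889 + 6
23: 16897 = 23·734 + 15
29: 16897 = 29·582 + 19
31: 16897 = 31·545 + 2
37: 16897 = 37·456 + 25
41: 16897 = 41·412 + 5
43: 16897 = 43·392 + 41
47: 16897 = 47·359 + 24
53: 16897 = 53·318 + 43
59: 16897 = 59·286 + 23
61: 16897 = 61·277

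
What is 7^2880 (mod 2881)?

7^1 ≡ 7 (mod 2881)
7^2 ≡ 7^2 = 49 ≡ 49 (mod 2881)
7^4 ≡ 49^2 = 2401 ≡ 2401 (mod 2881)
7^8 ≡ 2401^2 = 5764801 ≡ 2801 (mod 2881)
7^16 ≡ 2801^2 = 7845601 ≡ 638 (mod 2881)
7^32 ≡ 638^2 = 407044 ≡ 823 (mod 2881)
7^64 ≡ 823^2 = 677329 ≡ 294 (mod 2881)
7^128 ≡ 294^2 = 86436 ≡ 6 (mod 2881)
7^256 ≡ 6^2 = 36 ≡ 36 (mod 2881)
7^512 ≡ 36^2 = 1296 ≡ 1296 (mod 2881)
7^1024 ≡ 1296^2 = 1679616 ≡ 2874 (mod 2881)
7^2048 ≡ 2874^2 = 8259876 ≡ 49 (mod 2881)
2880 = 2048 + 512 + 256 + 64 in binary powers of 2.
So 7^2880 ≡ 49 · 1296 · 36 · 294 ≡ 560 (mod 2881).
Since 560 ≠ 1, base 7 is a Fermat witness: 2881 is composite.

560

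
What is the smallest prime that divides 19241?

19241 is odd.
Digit sum 17, not divisible by 3.
Ends in 1: not divisible by 5.
7: 19241 = 7·2748 + 5
11: 19241 = 11·1749 + 2
13: 19241 = 13·1480 + 1
17: 19241 = 17·1131 + 14
19: 19241 = 19·1012 + 13
23: 19241 = 23·836 + 13
29: 19241 = 29·663 + 14
31: 19241 = 31·620 + 21
37: 19241 = 37·520 + 1
41: 19241 = 41·469 + 12
43: 19241 = 43·447 + 20
47: 19241 = 47·409 + 18
53: 19241 = 53·363 + 2
59: 19241 = 59·326 + 7
61: 19241 = 61·315 + 26
67: 19241 = 67·287 + 12
71: 19241 = 71·271

71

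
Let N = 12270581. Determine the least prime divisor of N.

67

12270581 is odd.
Digit sum 26, not divisible by 3.
Ends in 1: not divisible by 5.
7: 12270581 = 7·1752940 + 1
11: 12270581 = 11·1115507 + 4
13: 12270581 = 13·943890 + 11
17: 12270581 = 17·721798 + 15
19: 12270581 = 19·645820 + 1
23: 12270581 = 23·533503 + 12
29: 12270581 = 29·423123 + 14
31: 12270581 = 31·395825 + 6
37: 12270581 = 37·331637 + 12
41: 12270581 = 41·299282 + 19
43: 12270581 = 43·285362 + 15
47: 12270581 = 47·261076 + 9
53: 12270581 = 53·231520 + 21
59: 12270581 = 59·207975 + 56
61: 12270581 = 61·201157 + 4
67: 12270581 = 67·183143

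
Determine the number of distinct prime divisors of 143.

2

143 = 11 · 13
143 = 11 · 13, which has 2 distinct prime factors.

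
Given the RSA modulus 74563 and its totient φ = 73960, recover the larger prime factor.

φ(n) = (p−1)(q−1) = n − (p+q) + 1, so p + q = 74563 − 73960 + 1 = 604.
p and q are the roots of t² − 604t + 74563 = 0.
Discriminant: 604² − 4·74563 = 364816 − 298252 = 66564; √66564 = 258.
q = (604 − 258)/2 = 173, p = (604 + 258)/2 = 431.
Check: 173 · 431 = 74563.

431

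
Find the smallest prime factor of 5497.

5497 is odd.
Digit sum 25, not divisible by 3.
Ends in 7: not divisible by 5.
7: 5497 = 7·785 + 2
11: 5497 = 11·499 + 8
13: 5497 = 13·422 + 11
17: 5497 = 17·323 + 6
19: 5497 = 19·289 + 6
23: 5497 = 23·239

23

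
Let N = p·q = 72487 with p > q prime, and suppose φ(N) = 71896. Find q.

φ(n) = (p−1)(q−1) = n − (p+q) + 1, so p + q = 72487 − 71896 + 1 = 592.
p and q are the roots of t² − 592t + 72487 = 0.
Discriminant: 592² − 4·72487 = 350464 − 289948 = 60516; √60516 = 246.
q = (592 − 246)/2 = 173, p = (592 + 246)/2 = 419.
Check: 173 · 419 = 72487.

173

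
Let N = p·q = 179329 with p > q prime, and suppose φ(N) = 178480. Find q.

389

φ(n) = (p−1)(q−1) = n − (p+q) + 1, so p + q = 179329 − 178480 + 1 = 850.
p and q are the roots of t² − 850t + 179329 = 0.
Discriminant: 850² − 4·179329 = 722500 − 717316 = 5184; √5184 = 72.
q = (850 − 72)/2 = 389, p = (850 + 72)/2 = 461.
Check: 389 · 461 = 179329.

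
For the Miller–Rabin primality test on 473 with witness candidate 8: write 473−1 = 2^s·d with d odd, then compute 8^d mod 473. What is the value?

469

473 − 1 = 472 = 2^3 · 59, so d = 59.
8^1 ≡ 8 (mod 473)
8^2 ≡ 8^2 = 64 ≡ 64 (mod 473)
8^4 ≡ 64^2 = 4096 ≡ 312 (mod 473)
8^8 ≡ 312^2 = 97344 ≡ 379 (mod 473)
8^16 ≡ 379^2 = 143641 ≡ 322 (mod 473)
8^32 ≡ 322^2 = 103684 ≡ 97 (mod 473)
59 = 32 + 16 + 8 + 2 + 1 in binary powers of 2.
So 8^59 ≡ 97 · 322 · 379 · 64 · 8 ≡ 469 (mod 473).
Squaring chain: 469 → 16 → 256; never reaches −1, so base 8 is a Miller–Rabin witness that 473 is composite.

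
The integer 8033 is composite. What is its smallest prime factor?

29

8033 is odd.
Digit sum 14, not divisible by 3.
Ends in 3: not divisible by 5.
7: 8033 = 7·1147 + 4
11: 8033 = 11·730 + 3
13: 8033 = 13·617 + 12
17: 8033 = 17·472 + 9
19: 8033 = 19·422 + 15
23: 8033 = 23·349 + 6
29: 8033 = 29·277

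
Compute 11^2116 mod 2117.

401

11^1 ≡ 11 (mod 2117)
11^2 ≡ 11^2 = 121 ≡ 121 (mod 2117)
11^4 ≡ 121^2 = 14641 ≡ 1939 (mod 2117)
11^8 ≡ 1939^2 = 3759721 ≡ 2046 (mod 2117)
11^16 ≡ 2046^2 = 4186116 ≡ 807 (mod 2117)
11^32 ≡ 807^2 = 651249 ≡ 1330 (mod 2117)
11^64 ≡ 1330^2 = 1768900 ≡ 1205 (mod 2117)
11^128 ≡ 1205^2 = 1452025 ≡ 1880 (mod 2117)
11^256 ≡ 1880^2 = 3534400 ≡ 1127 (mod 2117)
11^512 ≡ 1127^2 = 1270129 ≡ 2046 (mod 2117)
11^1024 ≡ 2046^2 = 4186116 ≡ 807 (mod 2117)
11^2048 ≡ 807^2 = 651249 ≡ 1330 (mod 2117)
2116 = 2048 + 64 + 4 in binary powers of 2.
So 11^2116 ≡ 1330 · 1205 · 1939 ≡ 401 (mod 2117).
Since 401 ≠ 1, base 11 is a Fermat witness: 2117 is composite.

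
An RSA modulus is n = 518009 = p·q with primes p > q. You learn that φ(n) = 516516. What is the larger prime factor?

φ(n) = (p−1)(q−1) = n − (p+q) + 1, so p + q = 518009 − 516516 + 1 = 1494.
p and q are the roots of t² − 1494t + 518009 = 0.
Discriminant: 1494² − 4·518009 = 2232036 − 2072036 = 160000; √160000 = 400.
q = (1494 − 400)/2 = 547, p = (1494 + 400)/2 = 947.
Check: 547 · 947 = 518009.

947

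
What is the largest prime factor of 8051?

97

8051 = 83 · 97
97 is prime.
So 8051 = 83 · 97; the largest prime factor is 97.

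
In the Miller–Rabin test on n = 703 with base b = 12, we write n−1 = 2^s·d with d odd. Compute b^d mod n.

703 − 1 = 702 = 2^1 · 351, so d = 351.
12^1 ≡ 12 (mod 703)
12^2 ≡ 12^2 = 144 ≡ 144 (mod 703)
12^4 ≡ 144^2 = 20736 ≡ 349 (mod 703)
12^8 ≡ 349^2 = 121801 ≡ 182 (mod 703)
12^16 ≡ 182^2 = 33124 ≡ 83 (mod 703)
12^32 ≡ 83^2 = 6889 ≡ 562 (mod 703)
12^64 ≡ 562^2 = 315844 ≡ 197 (mod 703)
12^128 ≡ 197^2 = 38809 ≡ 144 (mod 703)
12^256 ≡ 144^2 = 20736 ≡ 349 (mod 703)
351 = 256 + 64 + 16 + 8 + 4 + 2 + 1 in binary powers of 2.
So 12^351 ≡ 349 · 197 · 83 · 182 · 349 · 144 · 12 ≡ 75 (mod 703).
Squaring chain: 75; never reaches −1, so base 12 is a Miller–Rabin witness that 703 is composite.

75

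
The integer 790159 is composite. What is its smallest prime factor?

790159 is odd.
Digit sum 31, not divisible by 3.
Ends in 9: not divisible by 5.
7: 790159 = 7·112879 + 6
11: 790159 = 11·71832 + 7
13: 790159 = 13·60781 + 6
17: 790159 = 17·46479 + 16
19: 790159 = 19·41587 + 6
23: 790159 = 23·34354 + 17
29: 790159 = 29·27246 + 25
31: 790159 = 31·25489

31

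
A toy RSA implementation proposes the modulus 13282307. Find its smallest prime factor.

97

13282307 is odd.
Digit sum 26, not divisible by 3.
Ends in 7: not divisible by 5.
7: 13282307 = 7·1897472 + 3
11: 13282307 = 11·1207482 + 5
13: 13282307 = 13·1021715 + 12
17: 13282307 = 17·781312 + 3
19: 13282307 = 19·699068 + 15
23: 13282307 = 23·577491 + 14
29: 13282307 = 29·458010 + 17
31: 13282307 = 31·428461 + 16
37: 13282307 = 37·358981 + 10
41: 13282307 = 41·323958 + 29
43: 13282307 = 43·308890 + 37
47: 13282307 = 47·282602 + 13
53: 13282307 = 53·250609 + 30
59: 13282307 = 59·225123 + 50
61: 13282307 = 61·217742 + 45
67: 13282307 = 67·198243 + 26
71: 13282307 = 71·187074 + 53
73: 13282307 = 73·181949 + 30
79: 13282307 = 79·168130 + 37
83: 13282307 = 83·160027 + 66
89: 13282307 = 89·149239 + 36
97: 13282307 = 97·136931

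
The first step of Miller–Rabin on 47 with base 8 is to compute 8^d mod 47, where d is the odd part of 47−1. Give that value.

47 − 1 = 46 = 2^1 · 23, so d = 23.
8^1 ≡ 8 (mod 47)
8^2 ≡ 8^2 = 64 ≡ 17 (mod 47)
8^4 ≡ 17^2 = 289 ≡ 7 (mod 47)
8^8 ≡ 7^2 = 49 ≡ 2 (mod 47)
8^16 ≡ 2^2 = 4 ≡ 4 (mod 47)
23 = 16 + 4 + 2 + 1 in binary powers of 2.
So 8^23 ≡ 4 · 7 · 17 · 8 ≡ 1 (mod 47).
Since 8^d ≡ 1 (mod 47), base 8 does not prove 47 composite.

1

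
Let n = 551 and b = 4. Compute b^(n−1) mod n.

4^1 ≡ 4 (mod 551)
4^2 ≡ 4^2 = 16 ≡ 16 (mod 551)
4^4 ≡ 16^2 = 256 ≡ 256 (mod 551)
4^8 ≡ 256^2 = 65536 ≡ 518 (mod 551)
4^16 ≡ 518^2 = 268324 ≡ 538 (mod 551)
4^32 ≡ 538^2 = 289444 ≡ 169 (mod 551)
4^64 ≡ 169^2 = 28561 ≡ 460 (mod 551)
4^128 ≡ 460^2 = 211600 ≡ 16 (mod 551)
4^256 ≡ 16^2 = 256 ≡ 256 (mod 551)
4^512 ≡ 256^2 = 65536 ≡ 518 (mod 551)
550 = 512 + 32 + 4 + 2 in binary powers of 2.
So 4^550 ≡ 518 · 169 · 256 · 16 ≡ 517 (mod 551).
Since 517 ≠ 1, base 4 is a Fermat witness: 551 is composite.

517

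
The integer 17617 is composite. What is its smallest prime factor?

17617 is odd.
Digit sum 22, not divisible by 3.
Ends in 7: not divisible by 5.
7: 17617 = 7·2516 + 5
11: 17617 = 11·1601 + 6
13: 17617 = 13·1355 + 2
17: 17617 = 17·1036 + 5
19: 17617 = 19·927 + 4
23: 17617 = 23·765 + 22
29: 17617 = 29·607 + 14
31: 17617 = 31·568 + 9
37: 17617 = 37·476 + 5
41: 17617 = 41·429 + 28
43: 17617 = 43·409 + 30
47: 17617 = 47·374 + 39
53: 17617 = 53·332 + 21
59: 17617 = 59·298 + 35
61: 17617 = 61·288 + 49
67: 17617 = 67·262 + 63
71: 17617 = 71·248 + 9
73: 17617 = 73·241 + 24
79: 17617 = 79·223

79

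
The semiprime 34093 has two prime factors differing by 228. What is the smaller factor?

Since p = q + 228, we have 34093 = q(q + 228), so q² + 228q − 34093 = 0.
Discriminant: 228² + 4·34093 = 51984 + 136372 = 188356; √188356 = 434.
q = (−228 + 434)/2 = 103, and p = q + 228 = 331.
Check: 103 · 331 = 34093.

103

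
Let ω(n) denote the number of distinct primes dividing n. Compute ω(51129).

51129 = 3^2 · 5681
5681 = 13 · 437
437 = 19 · 23
51129 = 3^2 · 13 · 19 · 23, which has 4 distinct prime factors.

4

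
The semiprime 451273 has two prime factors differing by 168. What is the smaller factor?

593

Since p = q + 168, we have 451273 = q(q + 168), so q² + 168q − 451273 = 0.
Discriminant: 168² + 4·451273 = 28224 + 1805092 = 1833316; √1833316 = 1354.
q = (−168 + 1354)/2 = 593, and p = q + 168 = 761.
Check: 593 · 761 = 451273.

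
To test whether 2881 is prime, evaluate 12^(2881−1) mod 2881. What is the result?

12^1 ≡ 12 (mod 2881)
12^2 ≡ 12^2 = 144 ≡ 144 (mod 2881)
12^4 ≡ 144^2 = 20736 ≡ 569 (mod 2881)
12^8 ≡ 569^2 = 323761 ≡ 1089 (mod 2881)
12^16 ≡ 1089^2 = 1185921 ≡ 1830 (mod 2881)
12^32 ≡ 1830^2 = 3348900 ≡ 1178 (mod 2881)
12^64 ≡ 1178^2 = 1387684 ≡ 1923 (mod 2881)
12^128 ≡ 1923^2 = 3697929 ≡ 1606 (mod 2881)
12^256 ≡ 1606^2 = 2579236 ≡ 741 (mod 2881)
12^512 ≡ 741^2 = 549081 ≡ 1691 (mod 2881)
12^1024 ≡ 1691^2 = 2859481 ≡ 1529 (mod 2881)
12^2048 ≡ 1529^2 = 2337841 ≡ 1350 (mod 2881)
2880 = 2048 + 512 + 256 + 64 in binary powers of 2.
So 12^2880 ≡ 1350 · 1691 · 741 · 1923 ≡ 2744 (mod 2881).
Since 2744 ≠ 1, base 12 is a Fermat witness: 2881 is composite.

2744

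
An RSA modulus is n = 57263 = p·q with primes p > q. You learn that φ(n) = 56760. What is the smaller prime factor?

173

φ(n) = (p−1)(q−1) = n − (p+q) + 1, so p + q = 57263 − 56760 + 1 = 504.
p and q are the roots of t² − 504t + 57263 = 0.
Discriminant: 504² − 4·57263 = 254016 − 229052 = 24964; √24964 = 158.
q = (504 − 158)/2 = 173, p = (504 + 158)/2 = 331.
Check: 173 · 331 = 57263.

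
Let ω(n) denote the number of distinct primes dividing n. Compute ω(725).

2

725 = 5^2 · 29
725 = 5^2 · 29, which has 2 distinct prime factors.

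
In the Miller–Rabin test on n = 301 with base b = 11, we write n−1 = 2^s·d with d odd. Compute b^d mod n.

301 − 1 = 300 = 2^2 · 75, so d = 75.
11^1 ≡ 11 (mod 301)
11^2 ≡ 11^2 = 121 ≡ 121 (mod 301)
11^4 ≡ 121^2 = 14641 ≡ 193 (mod 301)
11^8 ≡ 193^2 = 37249 ≡ 226 (mod 301)
11^16 ≡ 226^2 = 51076 ≡ 207 (mod 301)
11^32 ≡ 207^2 = 42849 ≡ 107 (mod 301)
11^64 ≡ 107^2 = 11449 ≡ 11 (mod 301)
75 = 64 + 8 + 2 + 1 in binary powers of 2.
So 11^75 ≡ 11 · 226 · 121 · 11 ≡ 274 (mod 301).
Squaring chain: 274 → 127; never reaches −1, so base 11 is a Miller–Rabin witness that 301 is composite.

274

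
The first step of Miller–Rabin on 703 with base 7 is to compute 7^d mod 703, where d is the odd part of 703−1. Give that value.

1

703 − 1 = 702 = 2^1 · 351, so d = 351.
7^1 ≡ 7 (mod 703)
7^2 ≡ 7^2 = 49 ≡ 49 (mod 703)
7^4 ≡ 49^2 = 2401 ≡ 292 (mod 703)
7^8 ≡ 292^2 = 85264 ≡ 201 (mod 703)
7^16 ≡ 201^2 = 40401 ≡ 330 (mod 703)
7^32 ≡ 330^2 = 108900 ≡ 638 (mod 703)
7^64 ≡ 638^2 = 407044 ≡ 7 (mod 703)
7^128 ≡ 7^2 = 49 ≡ 49 (mod 703)
7^256 ≡ 49^2 = 2401 ≡ 292 (mod 703)
351 = 256 + 64 + 16 + 8 + 4 + 2 + 1 in binary powers of 2.
So 7^351 ≡ 292 · 7 · 330 · 201 · 292 · 49 · 7 ≡ 1 (mod 703).
Since 7^d ≡ 1 (mod 703), base 7 does not prove 703 composite.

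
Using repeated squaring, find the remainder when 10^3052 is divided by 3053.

1425

10^1 ≡ 10 (mod 3053)
10^2 ≡ 10^2 = 100 ≡ 100 (mod 3053)
10^4 ≡ 100^2 = 10000 ≡ 841 (mod 3053)
10^8 ≡ 841^2 = 707281 ≡ 2038 (mod 3053)
10^16 ≡ 2038^2 = 4153444 ≡ 1364 (mod 3053)
10^32 ≡ 1364^2 = 1860496 ≡ 1219 (mod 3053)
10^64 ≡ 1219^2 = 1485961 ≡ 2203 (mod 3053)
10^128 ≡ 2203^2 = 4853209 ≡ 1992 (mod 3053)
10^256 ≡ 1992^2 = 3968064 ≡ 2217 (mod 3053)
10^512 ≡ 2217^2 = 4915089 ≡ 2812 (mod 3053)
10^1024 ≡ 2812^2 = 7907344 ≡ 74 (mod 3053)
10^2048 ≡ 74^2 = 5476 ≡ 2423 (mod 3053)
3052 = 2048 + 512 + 256 + 128 + 64 + 32 + 8 + 4 in binary powers of 2.
So 10^3052 ≡ 2423 · 2812 · 2217 · 1992 · 2203 · 1219 · 2038 · 841 ≡ 1425 (mod 3053).
Since 1425 ≠ 1, base 10 is a Fermat witness: 3053 is composite.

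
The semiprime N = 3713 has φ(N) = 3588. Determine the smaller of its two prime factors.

φ(n) = (p−1)(q−1) = n − (p+q) + 1, so p + q = 3713 − 3588 + 1 = 126.
p and q are the roots of t² − 126t + 3713 = 0.
Discriminant: 126² − 4·3713 = 15876 − 14852 = 1024; √1024 = 32.
q = (126 − 32)/2 = 47, p = (126 + 32)/2 = 79.
Check: 47 · 79 = 3713.

47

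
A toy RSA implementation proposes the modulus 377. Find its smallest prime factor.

13

377 is odd.
Digit sum 17, not divisible by 3.
Ends in 7: not divisible by 5.
7: 377 = 7·53 + 6
11: 377 = 11·34 + 3
13: 377 = 13·29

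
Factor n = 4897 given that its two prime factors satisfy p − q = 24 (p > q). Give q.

59

Since p = q + 24, we have 4897 = q(q + 24), so q² + 24q − 4897 = 0.
Discriminant: 24² + 4·4897 = 576 + 19588 = 20164; √20164 = 142.
q = (−24 + 142)/2 = 59, and p = q + 24 = 83.
Check: 59 · 83 = 4897.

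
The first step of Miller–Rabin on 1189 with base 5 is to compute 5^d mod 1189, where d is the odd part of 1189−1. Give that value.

1169

1189 − 1 = 1188 = 2^2 · 297, so d = 297.
5^1 ≡ 5 (mod 1189)
5^2 ≡ 5^2 = 25 ≡ 25 (mod 1189)
5^4 ≡ 25^2 = 625 ≡ 625 (mod 1189)
5^8 ≡ 625^2 = 390625 ≡ 633 (mod 1189)
5^16 ≡ 633^2 = 400689 ≡ 1185 (mod 1189)
5^32 ≡ 1185^2 = 1404225 ≡ 16 (mod 1189)
5^64 ≡ 16^2 = 256 ≡ 256 (mod 1189)
5^128 ≡ 256^2 = 65536 ≡ 141 (mod 1189)
5^256 ≡ 141^2 = 19881 ≡ 857 (mod 1189)
297 = 256 + 32 + 8 + 1 in binary powers of 2.
So 5^297 ≡ 857 · 16 · 633 · 5 ≡ 1169 (mod 1189).
Squaring chain: 1169 → 400; never reaches −1, so base 5 is a Miller–Rabin witness that 1189 is composite.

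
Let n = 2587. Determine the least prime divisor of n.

2587 is odd.
Digit sum 22, not divisible by 3.
Ends in 7: not divisible by 5.
7: 2587 = 7·369 + 4
11: 2587 = 11·235 + 2
13: 2587 = 13·199

13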